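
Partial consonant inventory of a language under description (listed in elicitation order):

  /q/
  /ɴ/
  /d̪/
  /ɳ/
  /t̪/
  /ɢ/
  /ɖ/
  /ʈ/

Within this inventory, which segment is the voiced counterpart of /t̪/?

/d̪/

/t̪/ is a voiceless dental stop.
The voiced counterpart is a voiced dental stop — in this inventory, /d̪/.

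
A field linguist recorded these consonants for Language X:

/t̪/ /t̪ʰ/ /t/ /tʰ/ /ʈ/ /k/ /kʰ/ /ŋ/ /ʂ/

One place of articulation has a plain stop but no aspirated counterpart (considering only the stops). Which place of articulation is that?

retroflex

dental: plain /t̪/, aspirated /t̪ʰ/.
alveolar: plain /t/, aspirated /tʰ/.
retroflex: plain /ʈ/, aspirated —.
velar: plain /k/, aspirated /kʰ/.
Every place of articulation has an aspirated member except retroflex, where /ʈʰ/ would be expected.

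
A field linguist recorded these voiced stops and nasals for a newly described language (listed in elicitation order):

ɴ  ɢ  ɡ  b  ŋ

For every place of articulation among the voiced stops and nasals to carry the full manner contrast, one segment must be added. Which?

/m/

place of articulation  oral stop  nasal   
bilabial          b         —       
velar             ɡ         ŋ       
uvular            ɢ         ɴ       
The bilabial row has no nasal member, so the gap is the bilabial nasal /m/.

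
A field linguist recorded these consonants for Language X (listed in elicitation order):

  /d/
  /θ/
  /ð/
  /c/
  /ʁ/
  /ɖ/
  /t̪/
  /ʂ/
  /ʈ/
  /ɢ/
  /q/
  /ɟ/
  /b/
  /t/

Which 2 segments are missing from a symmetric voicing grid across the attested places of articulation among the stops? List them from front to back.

/p/, /d̪/

Voiceless: /t̪/ (dental), /t/ (alveolar), /ʈ/ (retroflex), /c/ (palatal), /q/ (uvular).
Voiced: /b/ (bilabial), /d/ (alveolar), /ɖ/ (retroflex), /ɟ/ (palatal), /ɢ/ (uvular).
Gaps, from front to back: bilabial lacks voiceless (/p/); dental lacks voiced (/d̪/).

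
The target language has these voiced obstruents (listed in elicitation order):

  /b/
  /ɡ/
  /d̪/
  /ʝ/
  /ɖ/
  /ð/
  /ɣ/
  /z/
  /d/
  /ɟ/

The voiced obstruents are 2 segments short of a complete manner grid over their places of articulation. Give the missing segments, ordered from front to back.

Stop: /b/ (bilabial), /d̪/ (dental), /d/ (alveolar), /ɖ/ (retroflex), /ɟ/ (palatal), /ɡ/ (velar).
Fricative: /ð/ (dental), /z/ (alveolar), /ʝ/ (palatal), /ɣ/ (velar).
Gaps, from front to back: bilabial lacks fricative (/β/); retroflex lacks fricative (/ʐ/).

/β/, /ʐ/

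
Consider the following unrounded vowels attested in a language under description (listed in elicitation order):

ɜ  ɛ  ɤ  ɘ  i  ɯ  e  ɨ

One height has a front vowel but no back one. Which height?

low-mid

high: front /i/, central /ɨ/, back /ɯ/.
high-mid: front /e/, central /ɘ/, back /ɤ/.
low-mid: front /ɛ/, central /ɜ/, back —.
Every height has a back member except low-mid, where /ʌ/ would be expected.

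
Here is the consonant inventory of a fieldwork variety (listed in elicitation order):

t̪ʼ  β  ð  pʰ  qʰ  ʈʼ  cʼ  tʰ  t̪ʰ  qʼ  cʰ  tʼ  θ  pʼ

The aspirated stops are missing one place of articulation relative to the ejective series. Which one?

bilabial: aspirated /pʰ/, ejective /pʼ/.
dental: aspirated /t̪ʰ/, ejective /t̪ʼ/.
alveolar: aspirated /tʰ/, ejective /tʼ/.
retroflex: aspirated —, ejective /ʈʼ/.
palatal: aspirated /cʰ/, ejective /cʼ/.
uvular: aspirated /qʰ/, ejective /qʼ/.
Every place of articulation has an aspirated member except retroflex, where /ʈʰ/ would be expected.

retroflex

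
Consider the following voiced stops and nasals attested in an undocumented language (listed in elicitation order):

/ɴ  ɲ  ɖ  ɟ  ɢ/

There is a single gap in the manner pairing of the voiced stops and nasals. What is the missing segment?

/ɳ/

retroflex: oral stop /ɖ/, nasal —.
palatal: oral stop /ɟ/, nasal /ɲ/.
uvular: oral stop /ɢ/, nasal /ɴ/.
The retroflex row has no nasal member, so the gap is the retroflex nasal /ɳ/.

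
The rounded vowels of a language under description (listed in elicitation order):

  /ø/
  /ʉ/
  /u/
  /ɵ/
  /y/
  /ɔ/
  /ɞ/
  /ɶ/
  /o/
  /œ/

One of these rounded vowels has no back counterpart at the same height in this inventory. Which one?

High: /y/ ~ /ʉ/ ~ /u/
High-mid: /ø/ ~ /ɵ/ ~ /o/
Low-mid: /œ/ ~ /ɞ/ ~ /ɔ/
Low: only /ɶ/ (front); no back partner.
So /ɶ/ is the unpaired segment.

/ɶ/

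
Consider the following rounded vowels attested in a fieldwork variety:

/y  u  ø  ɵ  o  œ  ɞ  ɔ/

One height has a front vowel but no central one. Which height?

Front: /y/ (high), /ø/ (high-mid), /œ/ (low-mid).
Central: /ɵ/ (high-mid), /ɞ/ (low-mid).
Back: /u/ (high), /o/ (high-mid), /ɔ/ (low-mid).
Every height has a central member except high, where /ʉ/ would be expected.

high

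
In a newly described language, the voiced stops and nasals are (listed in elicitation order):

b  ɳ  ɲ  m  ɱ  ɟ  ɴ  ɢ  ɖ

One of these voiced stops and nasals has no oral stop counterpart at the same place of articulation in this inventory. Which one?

Bilabial: /b/ ~ /m/
Retroflex: /ɖ/ ~ /ɳ/
Palatal: /ɟ/ ~ /ɲ/
Uvular: /ɢ/ ~ /ɴ/
Labiodental: only /ɱ/ (nasal); no oral stop partner.
So /ɱ/ is the unpaired segment.

/ɱ/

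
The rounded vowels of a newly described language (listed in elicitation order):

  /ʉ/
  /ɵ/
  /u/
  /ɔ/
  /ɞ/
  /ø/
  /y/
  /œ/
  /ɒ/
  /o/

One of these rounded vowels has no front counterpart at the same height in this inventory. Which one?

High: /y/ ~ /ʉ/ ~ /u/
High-mid: /ø/ ~ /ɵ/ ~ /o/
Low-mid: /œ/ ~ /ɞ/ ~ /ɔ/
Low: only /ɒ/ (back); no front partner.
So /ɒ/ is the unpaired segment.

/ɒ/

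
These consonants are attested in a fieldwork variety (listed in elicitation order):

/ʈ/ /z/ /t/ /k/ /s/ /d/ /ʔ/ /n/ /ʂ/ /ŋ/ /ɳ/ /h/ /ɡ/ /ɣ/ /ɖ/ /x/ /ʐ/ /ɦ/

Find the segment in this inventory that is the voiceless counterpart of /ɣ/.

/x/

/ɣ/ is a voiced velar fricative.
The voiceless counterpart is a voiceless velar fricative — in this inventory, /x/.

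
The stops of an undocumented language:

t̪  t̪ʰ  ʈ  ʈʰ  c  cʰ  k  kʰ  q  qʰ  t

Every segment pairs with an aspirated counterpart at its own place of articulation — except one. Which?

/t/

Dental: /t̪/ ~ /t̪ʰ/
Retroflex: /ʈ/ ~ /ʈʰ/
Palatal: /c/ ~ /cʰ/
Velar: /k/ ~ /kʰ/
Uvular: /q/ ~ /qʰ/
Alveolar: only /t/ (plain); no aspirated partner.
So /t/ is the unpaired segment.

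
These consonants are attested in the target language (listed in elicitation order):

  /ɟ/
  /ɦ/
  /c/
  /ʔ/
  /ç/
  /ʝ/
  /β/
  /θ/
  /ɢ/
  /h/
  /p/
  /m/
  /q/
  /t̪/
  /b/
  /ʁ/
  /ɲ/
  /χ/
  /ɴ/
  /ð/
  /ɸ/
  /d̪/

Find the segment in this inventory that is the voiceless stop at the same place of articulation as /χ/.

/χ/ is a voiceless uvular fricative.
The voiceless stop at the same place is a voiceless uvular stop — in this inventory, /q/.

/q/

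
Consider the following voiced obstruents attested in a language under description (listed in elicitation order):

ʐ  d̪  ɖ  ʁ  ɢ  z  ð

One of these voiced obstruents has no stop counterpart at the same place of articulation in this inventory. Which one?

Dental: /d̪/ ~ /ð/
Retroflex: /ɖ/ ~ /ʐ/
Uvular: /ɢ/ ~ /ʁ/
Alveolar: only /z/ (fricative); no stop partner.
So /z/ is the unpaired segment.

/z/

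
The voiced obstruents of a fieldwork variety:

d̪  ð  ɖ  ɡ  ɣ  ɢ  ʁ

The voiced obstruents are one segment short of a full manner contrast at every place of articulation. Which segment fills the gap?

place of articulation  stop      fricative
dental            d̪        ð       
retroflex         ɖ         —       
velar             ɡ         ɣ       
uvular            ɢ         ʁ       
The retroflex row has no fricative member, so the gap is the retroflex fricative /ʐ/.

/ʐ/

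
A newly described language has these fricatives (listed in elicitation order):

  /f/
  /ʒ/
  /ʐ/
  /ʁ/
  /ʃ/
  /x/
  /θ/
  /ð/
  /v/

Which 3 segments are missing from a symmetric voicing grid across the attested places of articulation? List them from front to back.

labiodental: voiceless /f/, voiced /v/.
dental: voiceless /θ/, voiced /ð/.
postalveolar: voiceless /ʃ/, voiced /ʒ/.
retroflex: voiceless —, voiced /ʐ/.
velar: voiceless /x/, voiced —.
uvular: voiceless —, voiced /ʁ/.
Gaps, from front to back: retroflex lacks voiceless (/ʂ/); velar lacks voiced (/ɣ/); uvular lacks voiceless (/χ/).

/ʂ/, /ɣ/, /χ/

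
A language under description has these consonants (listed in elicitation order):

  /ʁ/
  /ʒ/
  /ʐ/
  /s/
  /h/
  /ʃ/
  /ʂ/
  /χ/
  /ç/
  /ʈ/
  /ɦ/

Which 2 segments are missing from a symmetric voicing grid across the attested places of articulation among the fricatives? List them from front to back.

/z/, /ʝ/

place of articulation  voiceless  voiced  
alveolar          s         —       
postalveolar      ʃ         ʒ       
retroflex         ʂ         ʐ       
palatal           ç         —       
uvular            χ         ʁ       
glottal           h         ɦ       
Gaps, from front to back: alveolar lacks voiced (/z/); palatal lacks voiced (/ʝ/).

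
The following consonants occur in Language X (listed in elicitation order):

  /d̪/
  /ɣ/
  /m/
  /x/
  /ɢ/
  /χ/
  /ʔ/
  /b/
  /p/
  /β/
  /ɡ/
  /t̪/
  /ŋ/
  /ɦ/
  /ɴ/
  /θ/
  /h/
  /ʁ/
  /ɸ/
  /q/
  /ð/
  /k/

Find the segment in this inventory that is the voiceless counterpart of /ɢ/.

/ɢ/ is a voiced uvular stop.
The voiceless counterpart is a voiceless uvular stop — in this inventory, /q/.

/q/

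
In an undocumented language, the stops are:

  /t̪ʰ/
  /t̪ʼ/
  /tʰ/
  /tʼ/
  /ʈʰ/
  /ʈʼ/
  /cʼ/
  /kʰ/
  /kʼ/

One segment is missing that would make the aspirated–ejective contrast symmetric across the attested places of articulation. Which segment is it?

/cʰ/

dental: aspirated /t̪ʰ/, ejective /t̪ʼ/.
alveolar: aspirated /tʰ/, ejective /tʼ/.
retroflex: aspirated /ʈʰ/, ejective /ʈʼ/.
palatal: aspirated —, ejective /cʼ/.
velar: aspirated /kʰ/, ejective /kʼ/.
The palatal row has no aspirated member, so the gap is the aspirated palatal stop /cʰ/.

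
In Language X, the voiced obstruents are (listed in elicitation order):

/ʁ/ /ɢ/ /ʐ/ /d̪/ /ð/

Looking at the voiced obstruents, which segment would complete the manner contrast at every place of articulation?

/ɖ/

Stop: /d̪/ (dental), /ɢ/ (uvular).
Fricative: /ð/ (dental), /ʐ/ (retroflex), /ʁ/ (uvular).
The retroflex row has no stop member, so the gap is the retroflex stop /ɖ/.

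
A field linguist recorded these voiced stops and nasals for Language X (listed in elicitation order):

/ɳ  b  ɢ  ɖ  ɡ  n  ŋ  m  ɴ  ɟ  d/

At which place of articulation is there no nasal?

palatal

bilabial: oral stop /b/, nasal /m/.
alveolar: oral stop /d/, nasal /n/.
retroflex: oral stop /ɖ/, nasal /ɳ/.
palatal: oral stop /ɟ/, nasal —.
velar: oral stop /ɡ/, nasal /ŋ/.
uvular: oral stop /ɢ/, nasal /ɴ/.
Every place of articulation has a nasal member except palatal, where /ɲ/ would be expected.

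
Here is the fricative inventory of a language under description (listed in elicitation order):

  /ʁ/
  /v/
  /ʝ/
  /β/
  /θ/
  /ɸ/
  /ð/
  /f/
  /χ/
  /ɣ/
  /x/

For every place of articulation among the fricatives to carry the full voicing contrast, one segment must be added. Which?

place of articulation  voiceless  voiced  
bilabial          ɸ         β       
labiodental       f         v       
dental            θ         ð       
palatal           —         ʝ       
velar             x         ɣ       
uvular            χ         ʁ       
The palatal row has no voiceless member, so the gap is the voiceless palatal fricative /ç/.

/ç/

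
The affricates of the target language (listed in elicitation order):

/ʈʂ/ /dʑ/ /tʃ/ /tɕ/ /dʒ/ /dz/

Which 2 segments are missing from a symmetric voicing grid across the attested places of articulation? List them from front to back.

/ts/, /ɖʐ/

place of articulation  voiceless  voiced  
alveolar          —         dz      
postalveolar      tʃ        dʒ      
retroflex         ʈʂ        —       
alveolo-palatal   tɕ        dʑ      
Gaps, from front to back: alveolar lacks voiceless (/ts/); retroflex lacks voiced (/ɖʐ/).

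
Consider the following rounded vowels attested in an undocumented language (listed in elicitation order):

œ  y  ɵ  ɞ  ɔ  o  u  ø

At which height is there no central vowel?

high

high: front /y/, central —, back /u/.
high-mid: front /ø/, central /ɵ/, back /o/.
low-mid: front /œ/, central /ɞ/, back /ɔ/.
Every height has a central member except high, where /ʉ/ would be expected.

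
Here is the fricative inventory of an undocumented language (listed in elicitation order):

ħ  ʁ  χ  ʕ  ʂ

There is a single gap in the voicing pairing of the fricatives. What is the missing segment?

place of articulation  voiceless  voiced  
retroflex         ʂ         —       
uvular            χ         ʁ       
pharyngeal        ħ         ʕ       
The retroflex row has no voiced member, so the gap is the voiced retroflex fricative /ʐ/.

/ʐ/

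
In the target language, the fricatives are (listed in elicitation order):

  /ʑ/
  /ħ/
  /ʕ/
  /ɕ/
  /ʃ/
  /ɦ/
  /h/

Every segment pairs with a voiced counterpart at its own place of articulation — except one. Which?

Alveolo-palatal: /ɕ/ ~ /ʑ/
Pharyngeal: /ħ/ ~ /ʕ/
Glottal: /h/ ~ /ɦ/
Postalveolar: only /ʃ/ (voiceless); no voiced partner.
So /ʃ/ is the unpaired segment.

/ʃ/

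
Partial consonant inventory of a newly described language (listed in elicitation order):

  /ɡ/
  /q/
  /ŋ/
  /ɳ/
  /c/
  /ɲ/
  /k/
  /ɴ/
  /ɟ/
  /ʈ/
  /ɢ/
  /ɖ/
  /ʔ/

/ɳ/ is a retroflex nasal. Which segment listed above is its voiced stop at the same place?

/ɖ/

The voiced stop at the same place is a voiced retroflex stop — in this inventory, /ɖ/.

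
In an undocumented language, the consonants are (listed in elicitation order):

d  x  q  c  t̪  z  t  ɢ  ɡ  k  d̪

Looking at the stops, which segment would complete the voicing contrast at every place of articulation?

Voiceless: /t̪/ (dental), /t/ (alveolar), /c/ (palatal), /k/ (velar), /q/ (uvular).
Voiced: /d̪/ (dental), /d/ (alveolar), /ɡ/ (velar), /ɢ/ (uvular).
The palatal row has no voiced member, so the gap is the voiced palatal stop /ɟ/.

/ɟ/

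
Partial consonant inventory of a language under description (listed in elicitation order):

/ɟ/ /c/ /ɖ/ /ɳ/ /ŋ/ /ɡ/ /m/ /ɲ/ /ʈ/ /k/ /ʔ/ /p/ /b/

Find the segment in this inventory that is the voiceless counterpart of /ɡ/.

/ɡ/ is a voiced velar stop.
The voiceless counterpart is a voiceless velar stop — in this inventory, /k/.

/k/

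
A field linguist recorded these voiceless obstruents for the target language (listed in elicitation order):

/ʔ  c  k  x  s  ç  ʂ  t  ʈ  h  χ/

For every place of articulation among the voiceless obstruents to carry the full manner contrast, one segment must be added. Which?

/q/

place of articulation  stop      fricative
alveolar          t         s       
retroflex         ʈ         ʂ       
palatal           c         ç       
velar             k         x       
uvular            —         χ       
glottal           ʔ         h       
The uvular row has no stop member, so the gap is the uvular stop /q/.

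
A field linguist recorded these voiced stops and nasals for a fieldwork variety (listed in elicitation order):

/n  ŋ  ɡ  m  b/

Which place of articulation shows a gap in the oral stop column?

Oral stop: /b/ (bilabial), /ɡ/ (velar).
Nasal: /m/ (bilabial), /n/ (alveolar), /ŋ/ (velar).
Every place of articulation has an oral stop member except alveolar, where /d/ would be expected.

alveolar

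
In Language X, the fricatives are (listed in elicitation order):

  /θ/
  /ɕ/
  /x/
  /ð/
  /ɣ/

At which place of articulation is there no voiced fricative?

alveolo-palatal

dental: voiceless /θ/, voiced /ð/.
alveolo-palatal: voiceless /ɕ/, voiced —.
velar: voiceless /x/, voiced /ɣ/.
Every place of articulation has a voiced member except alveolo-palatal, where /ʑ/ would be expected.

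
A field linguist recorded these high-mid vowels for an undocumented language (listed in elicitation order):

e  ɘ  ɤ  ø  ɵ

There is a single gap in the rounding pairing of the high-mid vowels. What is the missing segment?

/o/

front: unrounded /e/, rounded /ø/.
central: unrounded /ɘ/, rounded /ɵ/.
back: unrounded /ɤ/, rounded —.
The back row has no rounded member, so the gap is the back rounded vowel /o/.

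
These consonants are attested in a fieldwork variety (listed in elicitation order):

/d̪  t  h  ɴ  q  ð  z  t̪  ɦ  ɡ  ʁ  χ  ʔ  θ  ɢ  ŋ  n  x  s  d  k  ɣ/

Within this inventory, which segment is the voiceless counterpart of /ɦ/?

/ɦ/ is a voiced glottal fricative.
The voiceless counterpart is a voiceless glottal fricative — in this inventory, /h/.

/h/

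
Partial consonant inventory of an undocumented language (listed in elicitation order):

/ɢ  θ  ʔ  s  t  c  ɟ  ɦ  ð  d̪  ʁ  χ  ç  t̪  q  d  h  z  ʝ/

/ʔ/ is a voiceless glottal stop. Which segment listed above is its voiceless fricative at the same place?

/h/

The voiceless fricative at the same place is a voiceless glottal fricative — in this inventory, /h/.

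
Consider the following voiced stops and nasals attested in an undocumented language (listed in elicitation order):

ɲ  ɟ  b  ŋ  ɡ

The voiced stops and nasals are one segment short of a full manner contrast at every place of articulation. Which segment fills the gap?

bilabial: oral stop /b/, nasal —.
palatal: oral stop /ɟ/, nasal /ɲ/.
velar: oral stop /ɡ/, nasal /ŋ/.
The bilabial row has no nasal member, so the gap is the bilabial nasal /m/.

/m/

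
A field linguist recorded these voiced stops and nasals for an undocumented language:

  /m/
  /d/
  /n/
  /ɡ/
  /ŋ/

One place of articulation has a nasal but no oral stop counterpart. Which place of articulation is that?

bilabial: oral stop —, nasal /m/.
alveolar: oral stop /d/, nasal /n/.
velar: oral stop /ɡ/, nasal /ŋ/.
Every place of articulation has an oral stop member except bilabial, where /b/ would be expected.

bilabial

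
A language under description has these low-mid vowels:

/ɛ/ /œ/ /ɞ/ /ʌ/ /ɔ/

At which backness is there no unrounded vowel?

Unrounded: /ɛ/ (front), /ʌ/ (back).
Rounded: /œ/ (front), /ɞ/ (central), /ɔ/ (back).
Every backness has an unrounded member except central, where /ɜ/ would be expected.

central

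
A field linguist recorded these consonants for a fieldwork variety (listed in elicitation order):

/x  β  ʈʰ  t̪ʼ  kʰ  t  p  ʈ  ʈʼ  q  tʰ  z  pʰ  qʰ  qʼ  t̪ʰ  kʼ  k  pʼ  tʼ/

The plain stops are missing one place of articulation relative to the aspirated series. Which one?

dental

place of articulation  plain     aspirated  ejective
bilabial          p         pʰ        pʼ      
dental            —         t̪ʰ       t̪ʼ     
alveolar          t         tʰ        tʼ      
retroflex         ʈ         ʈʰ        ʈʼ      
velar             k         kʰ        kʼ      
uvular            q         qʰ        qʼ      
Every place of articulation has a plain member except dental, where /t̪/ would be expected.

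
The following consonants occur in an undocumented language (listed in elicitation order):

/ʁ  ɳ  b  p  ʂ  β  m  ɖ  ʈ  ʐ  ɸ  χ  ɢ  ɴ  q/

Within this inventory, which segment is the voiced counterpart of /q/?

/q/ is a voiceless uvular stop.
The voiced counterpart is a voiced uvular stop — in this inventory, /ɢ/.

/ɢ/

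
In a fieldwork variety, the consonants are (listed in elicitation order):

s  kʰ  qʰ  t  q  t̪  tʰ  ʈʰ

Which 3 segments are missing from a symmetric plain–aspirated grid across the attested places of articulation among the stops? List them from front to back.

Plain: /t̪/ (dental), /t/ (alveolar), /q/ (uvular).
Aspirated: /tʰ/ (alveolar), /ʈʰ/ (retroflex), /kʰ/ (velar), /qʰ/ (uvular).
Gaps, from front to back: dental lacks aspirated (/t̪ʰ/); retroflex lacks plain (/ʈ/); velar lacks plain (/k/).

/t̪ʰ/, /ʈ/, /k/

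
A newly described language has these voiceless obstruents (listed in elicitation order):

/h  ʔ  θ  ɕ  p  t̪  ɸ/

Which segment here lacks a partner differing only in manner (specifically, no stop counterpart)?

Bilabial: /p/ ~ /ɸ/
Dental: /t̪/ ~ /θ/
Glottal: /ʔ/ ~ /h/
Alveolo-palatal: only /ɕ/ (fricative); no stop partner.
So /ɕ/ is the unpaired segment.

/ɕ/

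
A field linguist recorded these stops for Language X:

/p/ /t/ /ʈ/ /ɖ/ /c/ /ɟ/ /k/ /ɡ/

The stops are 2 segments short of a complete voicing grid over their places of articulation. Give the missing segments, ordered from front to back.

/b/, /d/

bilabial: voiceless /p/, voiced —.
alveolar: voiceless /t/, voiced —.
retroflex: voiceless /ʈ/, voiced /ɖ/.
palatal: voiceless /c/, voiced /ɟ/.
velar: voiceless /k/, voiced /ɡ/.
Gaps, from front to back: bilabial lacks voiced (/b/); alveolar lacks voiced (/d/).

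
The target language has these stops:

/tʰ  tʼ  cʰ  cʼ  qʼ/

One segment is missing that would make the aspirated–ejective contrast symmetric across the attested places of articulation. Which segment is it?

Aspirated: /tʰ/ (alveolar), /cʰ/ (palatal).
Ejective: /tʼ/ (alveolar), /cʼ/ (palatal), /qʼ/ (uvular).
The uvular row has no aspirated member, so the gap is the aspirated uvular stop /qʰ/.

/qʰ/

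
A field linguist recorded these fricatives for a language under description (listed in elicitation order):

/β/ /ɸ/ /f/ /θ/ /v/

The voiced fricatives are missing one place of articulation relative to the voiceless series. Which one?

dental

Voiceless: /ɸ/ (bilabial), /f/ (labiodental), /θ/ (dental).
Voiced: /β/ (bilabial), /v/ (labiodental).
Every place of articulation has a voiced member except dental, where /ð/ would be expected.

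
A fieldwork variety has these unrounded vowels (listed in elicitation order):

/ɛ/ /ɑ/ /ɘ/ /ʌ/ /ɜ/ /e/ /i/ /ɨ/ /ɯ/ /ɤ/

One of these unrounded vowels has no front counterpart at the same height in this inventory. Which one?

High: /i/ ~ /ɨ/ ~ /ɯ/
High-mid: /e/ ~ /ɘ/ ~ /ɤ/
Low-mid: /ɛ/ ~ /ɜ/ ~ /ʌ/
Low: only /ɑ/ (back); no front partner.
So /ɑ/ is the unpaired segment.

/ɑ/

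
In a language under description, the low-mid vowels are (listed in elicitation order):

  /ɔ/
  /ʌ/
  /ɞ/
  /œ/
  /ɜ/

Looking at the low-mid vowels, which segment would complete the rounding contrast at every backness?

/ɛ/

backness          unrounded  rounded 
front             —         œ       
central           ɜ         ɞ       
back              ʌ         ɔ       
The front row has no unrounded member, so the gap is the front unrounded vowel /ɛ/.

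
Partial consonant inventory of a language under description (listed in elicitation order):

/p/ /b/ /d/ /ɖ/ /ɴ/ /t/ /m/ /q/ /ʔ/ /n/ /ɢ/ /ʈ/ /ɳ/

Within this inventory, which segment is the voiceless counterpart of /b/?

/p/

/b/ is a voiced bilabial stop.
The voiceless counterpart is a voiceless bilabial stop — in this inventory, /p/.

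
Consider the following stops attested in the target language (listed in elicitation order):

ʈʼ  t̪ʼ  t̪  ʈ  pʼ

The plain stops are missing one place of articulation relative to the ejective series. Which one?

Plain: /t̪/ (dental), /ʈ/ (retroflex).
Ejective: /pʼ/ (bilabial), /t̪ʼ/ (dental), /ʈʼ/ (retroflex).
Every place of articulation has a plain member except bilabial, where /p/ would be expected.

bilabial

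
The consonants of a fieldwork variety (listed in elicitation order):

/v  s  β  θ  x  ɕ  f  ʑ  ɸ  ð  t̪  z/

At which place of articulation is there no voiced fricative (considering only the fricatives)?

velar

place of articulation  voiceless  voiced  
bilabial          ɸ         β       
labiodental       f         v       
dental            θ         ð       
alveolar          s         z       
alveolo-palatal   ɕ         ʑ       
velar             x         —       
Every place of articulation has a voiced member except velar, where /ɣ/ would be expected.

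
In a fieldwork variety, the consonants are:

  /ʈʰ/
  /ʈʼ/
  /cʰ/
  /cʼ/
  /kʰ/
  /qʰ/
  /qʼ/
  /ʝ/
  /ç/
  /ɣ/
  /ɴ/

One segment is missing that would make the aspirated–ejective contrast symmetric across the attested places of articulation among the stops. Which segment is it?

Aspirated: /ʈʰ/ (retroflex), /cʰ/ (palatal), /kʰ/ (velar), /qʰ/ (uvular).
Ejective: /ʈʼ/ (retroflex), /cʼ/ (palatal), /qʼ/ (uvular).
The velar row has no ejective member, so the gap is the ejective velar stop /kʼ/.

/kʼ/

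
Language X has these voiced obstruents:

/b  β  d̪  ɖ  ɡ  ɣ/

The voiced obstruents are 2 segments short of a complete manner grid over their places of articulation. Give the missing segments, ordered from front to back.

/ð/, /ʐ/

bilabial: stop /b/, fricative /β/.
dental: stop /d̪/, fricative —.
retroflex: stop /ɖ/, fricative —.
velar: stop /ɡ/, fricative /ɣ/.
Gaps, from front to back: dental lacks fricative (/ð/); retroflex lacks fricative (/ʐ/).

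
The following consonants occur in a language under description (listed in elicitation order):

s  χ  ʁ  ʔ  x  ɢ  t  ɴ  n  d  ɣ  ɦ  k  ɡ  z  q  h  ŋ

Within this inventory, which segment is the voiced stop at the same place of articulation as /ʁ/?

/ɢ/

/ʁ/ is a voiced uvular fricative.
The voiced stop at the same place is a voiced uvular stop — in this inventory, /ɢ/.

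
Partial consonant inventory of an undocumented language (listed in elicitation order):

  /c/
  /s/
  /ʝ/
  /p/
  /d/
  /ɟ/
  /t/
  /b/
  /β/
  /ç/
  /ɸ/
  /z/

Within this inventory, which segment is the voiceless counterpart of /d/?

/t/

/d/ is a voiced alveolar stop.
The voiceless counterpart is a voiceless alveolar stop — in this inventory, /t/.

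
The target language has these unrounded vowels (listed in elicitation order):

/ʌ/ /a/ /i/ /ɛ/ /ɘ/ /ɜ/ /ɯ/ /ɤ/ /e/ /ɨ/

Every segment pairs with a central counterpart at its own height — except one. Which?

/a/

High: /i/ ~ /ɨ/ ~ /ɯ/
High-mid: /e/ ~ /ɘ/ ~ /ɤ/
Low-mid: /ɛ/ ~ /ɜ/ ~ /ʌ/
Low: only /a/ (front); no central partner.
So /a/ is the unpaired segment.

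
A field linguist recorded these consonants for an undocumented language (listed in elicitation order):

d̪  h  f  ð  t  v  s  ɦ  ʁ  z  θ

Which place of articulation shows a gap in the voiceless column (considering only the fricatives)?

Voiceless: /f/ (labiodental), /θ/ (dental), /s/ (alveolar), /h/ (glottal).
Voiced: /v/ (labiodental), /ð/ (dental), /z/ (alveolar), /ʁ/ (uvular), /ɦ/ (glottal).
Every place of articulation has a voiceless member except uvular, where /χ/ would be expected.

uvular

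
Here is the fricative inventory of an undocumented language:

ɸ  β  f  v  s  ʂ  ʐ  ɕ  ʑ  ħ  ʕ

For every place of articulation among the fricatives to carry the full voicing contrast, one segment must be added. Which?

/z/

bilabial: voiceless /ɸ/, voiced /β/.
labiodental: voiceless /f/, voiced /v/.
alveolar: voiceless /s/, voiced —.
retroflex: voiceless /ʂ/, voiced /ʐ/.
alveolo-palatal: voiceless /ɕ/, voiced /ʑ/.
pharyngeal: voiceless /ħ/, voiced /ʕ/.
The alveolar row has no voiced member, so the gap is the voiced alveolar fricative /z/.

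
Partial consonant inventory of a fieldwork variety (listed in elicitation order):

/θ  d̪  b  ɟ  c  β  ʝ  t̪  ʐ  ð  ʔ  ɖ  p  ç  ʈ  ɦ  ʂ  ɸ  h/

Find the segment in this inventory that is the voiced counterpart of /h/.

/ɦ/

/h/ is a voiceless glottal fricative.
The voiced counterpart is a voiced glottal fricative — in this inventory, /ɦ/.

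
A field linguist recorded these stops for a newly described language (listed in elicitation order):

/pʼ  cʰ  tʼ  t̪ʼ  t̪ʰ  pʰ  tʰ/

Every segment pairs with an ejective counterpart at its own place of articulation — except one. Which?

Bilabial: /pʰ/ ~ /pʼ/
Dental: /t̪ʰ/ ~ /t̪ʼ/
Alveolar: /tʰ/ ~ /tʼ/
Palatal: only /cʰ/ (aspirated); no ejective partner.
So /cʰ/ is the unpaired segment.

/cʰ/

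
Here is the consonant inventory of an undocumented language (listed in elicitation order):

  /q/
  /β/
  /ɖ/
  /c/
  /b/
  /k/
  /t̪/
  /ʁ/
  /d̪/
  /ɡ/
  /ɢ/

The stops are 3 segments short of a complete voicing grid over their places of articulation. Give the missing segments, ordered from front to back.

bilabial: voiceless —, voiced /b/.
dental: voiceless /t̪/, voiced /d̪/.
retroflex: voiceless —, voiced /ɖ/.
palatal: voiceless /c/, voiced —.
velar: voiceless /k/, voiced /ɡ/.
uvular: voiceless /q/, voiced /ɢ/.
Gaps, from front to back: bilabial lacks voiceless (/p/); retroflex lacks voiceless (/ʈ/); palatal lacks voiced (/ɟ/).

/p/, /ʈ/, /ɟ/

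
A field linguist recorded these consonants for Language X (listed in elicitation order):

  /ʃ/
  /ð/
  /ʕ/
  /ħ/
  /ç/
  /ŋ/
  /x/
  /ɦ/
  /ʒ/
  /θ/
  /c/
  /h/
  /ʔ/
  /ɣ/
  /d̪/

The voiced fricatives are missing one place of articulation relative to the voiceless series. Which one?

Voiceless: /θ/ (dental), /ʃ/ (postalveolar), /ç/ (palatal), /x/ (velar), /ħ/ (pharyngeal), /h/ (glottal).
Voiced: /ð/ (dental), /ʒ/ (postalveolar), /ɣ/ (velar), /ʕ/ (pharyngeal), /ɦ/ (glottal).
Every place of articulation has a voiced member except palatal, where /ʝ/ would be expected.

palatal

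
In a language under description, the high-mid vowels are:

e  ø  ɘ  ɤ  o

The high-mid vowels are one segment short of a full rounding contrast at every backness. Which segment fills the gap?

backness          unrounded  rounded 
front             e         ø       
central           ɘ         —       
back              ɤ         o       
The central row has no rounded member, so the gap is the central rounded vowel /ɵ/.

/ɵ/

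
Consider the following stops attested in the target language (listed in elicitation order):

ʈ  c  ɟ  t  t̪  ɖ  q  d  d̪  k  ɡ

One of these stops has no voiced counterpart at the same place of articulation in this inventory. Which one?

Dental: /t̪/ ~ /d̪/
Alveolar: /t/ ~ /d/
Retroflex: /ʈ/ ~ /ɖ/
Palatal: /c/ ~ /ɟ/
Velar: /k/ ~ /ɡ/
Uvular: only /q/ (voiceless); no voiced partner.
So /q/ is the unpaired segment.

/q/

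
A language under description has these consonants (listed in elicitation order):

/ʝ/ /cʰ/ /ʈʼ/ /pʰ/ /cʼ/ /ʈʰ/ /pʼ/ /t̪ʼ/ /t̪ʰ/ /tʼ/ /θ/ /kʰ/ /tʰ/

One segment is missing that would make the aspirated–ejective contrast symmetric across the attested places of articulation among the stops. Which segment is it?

Aspirated: /pʰ/ (bilabial), /t̪ʰ/ (dental), /tʰ/ (alveolar), /ʈʰ/ (retroflex), /cʰ/ (palatal), /kʰ/ (velar).
Ejective: /pʼ/ (bilabial), /t̪ʼ/ (dental), /tʼ/ (alveolar), /ʈʼ/ (retroflex), /cʼ/ (palatal).
The velar row has no ejective member, so the gap is the ejective velar stop /kʼ/.

/kʼ/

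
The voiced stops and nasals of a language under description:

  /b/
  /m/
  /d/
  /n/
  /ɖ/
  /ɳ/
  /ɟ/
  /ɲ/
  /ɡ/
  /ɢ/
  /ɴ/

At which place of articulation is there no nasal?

velar

bilabial: oral stop /b/, nasal /m/.
alveolar: oral stop /d/, nasal /n/.
retroflex: oral stop /ɖ/, nasal /ɳ/.
palatal: oral stop /ɟ/, nasal /ɲ/.
velar: oral stop /ɡ/, nasal —.
uvular: oral stop /ɢ/, nasal /ɴ/.
Every place of articulation has a nasal member except velar, where /ŋ/ would be expected.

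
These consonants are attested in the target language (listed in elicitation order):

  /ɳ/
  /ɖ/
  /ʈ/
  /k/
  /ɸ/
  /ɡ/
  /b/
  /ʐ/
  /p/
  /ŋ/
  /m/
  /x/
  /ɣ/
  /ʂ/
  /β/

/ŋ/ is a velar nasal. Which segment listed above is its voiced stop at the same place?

The voiced stop at the same place is a voiced velar stop — in this inventory, /ɡ/.

/ɡ/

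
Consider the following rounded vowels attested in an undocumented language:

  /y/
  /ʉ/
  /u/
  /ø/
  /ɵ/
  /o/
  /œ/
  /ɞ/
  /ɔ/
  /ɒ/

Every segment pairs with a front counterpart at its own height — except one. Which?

High: /y/ ~ /ʉ/ ~ /u/
High-mid: /ø/ ~ /ɵ/ ~ /o/
Low-mid: /œ/ ~ /ɞ/ ~ /ɔ/
Low: only /ɒ/ (back); no front partner.
So /ɒ/ is the unpaired segment.

/ɒ/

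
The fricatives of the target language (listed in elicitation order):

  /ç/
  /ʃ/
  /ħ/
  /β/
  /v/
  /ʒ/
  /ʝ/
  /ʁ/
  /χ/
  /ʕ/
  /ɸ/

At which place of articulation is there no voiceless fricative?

labiodental

place of articulation  voiceless  voiced  
bilabial          ɸ         β       
labiodental       —         v       
postalveolar      ʃ         ʒ       
palatal           ç         ʝ       
uvular            χ         ʁ       
pharyngeal        ħ         ʕ       
Every place of articulation has a voiceless member except labiodental, where /f/ would be expected.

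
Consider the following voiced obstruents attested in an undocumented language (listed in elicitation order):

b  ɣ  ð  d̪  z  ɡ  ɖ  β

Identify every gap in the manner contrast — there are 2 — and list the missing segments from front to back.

Stop: /b/ (bilabial), /d̪/ (dental), /ɖ/ (retroflex), /ɡ/ (velar).
Fricative: /β/ (bilabial), /ð/ (dental), /z/ (alveolar), /ɣ/ (velar).
Gaps, from front to back: alveolar lacks stop (/d/); retroflex lacks fricative (/ʐ/).

/d/, /ʐ/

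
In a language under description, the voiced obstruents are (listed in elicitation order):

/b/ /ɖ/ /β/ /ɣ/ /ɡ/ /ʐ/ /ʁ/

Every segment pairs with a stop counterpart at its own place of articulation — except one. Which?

/ʁ/

Bilabial: /b/ ~ /β/
Retroflex: /ɖ/ ~ /ʐ/
Velar: /ɡ/ ~ /ɣ/
Uvular: only /ʁ/ (fricative); no stop partner.
So /ʁ/ is the unpaired segment.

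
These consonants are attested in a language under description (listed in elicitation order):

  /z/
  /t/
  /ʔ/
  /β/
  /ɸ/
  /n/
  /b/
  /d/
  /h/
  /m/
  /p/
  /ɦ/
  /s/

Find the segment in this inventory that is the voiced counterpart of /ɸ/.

/β/

/ɸ/ is a voiceless bilabial fricative.
The voiced counterpart is a voiced bilabial fricative — in this inventory, /β/.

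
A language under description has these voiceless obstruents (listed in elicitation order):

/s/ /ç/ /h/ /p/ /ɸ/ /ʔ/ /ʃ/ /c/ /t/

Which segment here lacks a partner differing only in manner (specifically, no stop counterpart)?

Bilabial: /p/ ~ /ɸ/
Alveolar: /t/ ~ /s/
Palatal: /c/ ~ /ç/
Glottal: /ʔ/ ~ /h/
Postalveolar: only /ʃ/ (fricative); no stop partner.
So /ʃ/ is the unpaired segment.

/ʃ/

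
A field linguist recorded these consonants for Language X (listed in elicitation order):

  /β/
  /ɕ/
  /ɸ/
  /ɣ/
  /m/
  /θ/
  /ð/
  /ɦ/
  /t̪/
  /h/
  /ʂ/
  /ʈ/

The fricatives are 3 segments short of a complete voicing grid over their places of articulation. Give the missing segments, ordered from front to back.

place of articulation  voiceless  voiced  
bilabial          ɸ         β       
dental            θ         ð       
retroflex         ʂ         —       
alveolo-palatal   ɕ         —       
velar             —         ɣ       
glottal           h         ɦ       
Gaps, from front to back: retroflex lacks voiced (/ʐ/); alveolo-palatal lacks voiced (/ʑ/); velar lacks voiceless (/x/).

/ʐ/, /ʑ/, /x/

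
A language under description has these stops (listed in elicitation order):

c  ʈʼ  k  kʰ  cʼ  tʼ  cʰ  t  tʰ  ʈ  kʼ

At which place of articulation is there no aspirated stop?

alveolar: plain /t/, aspirated /tʰ/, ejective /tʼ/.
retroflex: plain /ʈ/, aspirated —, ejective /ʈʼ/.
palatal: plain /c/, aspirated /cʰ/, ejective /cʼ/.
velar: plain /k/, aspirated /kʰ/, ejective /kʼ/.
Every place of articulation has an aspirated member except retroflex, where /ʈʰ/ would be expected.

retroflex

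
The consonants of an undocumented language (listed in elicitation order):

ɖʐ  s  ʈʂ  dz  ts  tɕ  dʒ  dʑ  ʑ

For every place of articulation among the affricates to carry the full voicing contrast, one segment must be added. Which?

/tʃ/

alveolar: voiceless /ts/, voiced /dz/.
postalveolar: voiceless —, voiced /dʒ/.
retroflex: voiceless /ʈʂ/, voiced /ɖʐ/.
alveolo-palatal: voiceless /tɕ/, voiced /dʑ/.
The postalveolar row has no voiceless member, so the gap is the voiceless postalveolar affricate /tʃ/.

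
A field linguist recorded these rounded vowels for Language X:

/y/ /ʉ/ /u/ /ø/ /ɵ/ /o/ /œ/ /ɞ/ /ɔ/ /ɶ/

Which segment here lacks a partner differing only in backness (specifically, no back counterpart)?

/ɶ/

High: /y/ ~ /ʉ/ ~ /u/
High-mid: /ø/ ~ /ɵ/ ~ /o/
Low-mid: /œ/ ~ /ɞ/ ~ /ɔ/
Low: only /ɶ/ (front); no back partner.
So /ɶ/ is the unpaired segment.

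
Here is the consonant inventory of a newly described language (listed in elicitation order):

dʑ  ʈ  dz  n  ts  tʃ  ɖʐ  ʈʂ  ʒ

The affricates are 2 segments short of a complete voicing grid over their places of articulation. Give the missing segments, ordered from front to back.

Voiceless: /ts/ (alveolar), /tʃ/ (postalveolar), /ʈʂ/ (retroflex).
Voiced: /dz/ (alveolar), /ɖʐ/ (retroflex), /dʑ/ (alveolo-palatal).
Gaps, from front to back: postalveolar lacks voiced (/dʒ/); alveolo-palatal lacks voiceless (/tɕ/).

/dʒ/, /tɕ/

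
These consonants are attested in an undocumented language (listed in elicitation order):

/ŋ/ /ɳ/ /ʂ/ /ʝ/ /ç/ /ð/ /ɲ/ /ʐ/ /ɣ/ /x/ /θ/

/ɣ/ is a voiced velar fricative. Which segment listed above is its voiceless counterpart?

/x/

The voiceless counterpart is a voiceless velar fricative — in this inventory, /x/.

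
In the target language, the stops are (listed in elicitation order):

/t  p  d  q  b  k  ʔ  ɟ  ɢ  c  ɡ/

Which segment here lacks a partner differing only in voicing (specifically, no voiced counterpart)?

/ʔ/

Bilabial: /p/ ~ /b/
Alveolar: /t/ ~ /d/
Palatal: /c/ ~ /ɟ/
Velar: /k/ ~ /ɡ/
Uvular: /q/ ~ /ɢ/
Glottal: only /ʔ/ (voiceless); no voiced partner.
So /ʔ/ is the unpaired segment.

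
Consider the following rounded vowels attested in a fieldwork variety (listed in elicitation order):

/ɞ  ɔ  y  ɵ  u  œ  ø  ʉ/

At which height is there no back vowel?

high-mid

Front: /y/ (high), /ø/ (high-mid), /œ/ (low-mid).
Central: /ʉ/ (high), /ɵ/ (high-mid), /ɞ/ (low-mid).
Back: /u/ (high), /ɔ/ (low-mid).
Every height has a back member except high-mid, where /o/ would be expected.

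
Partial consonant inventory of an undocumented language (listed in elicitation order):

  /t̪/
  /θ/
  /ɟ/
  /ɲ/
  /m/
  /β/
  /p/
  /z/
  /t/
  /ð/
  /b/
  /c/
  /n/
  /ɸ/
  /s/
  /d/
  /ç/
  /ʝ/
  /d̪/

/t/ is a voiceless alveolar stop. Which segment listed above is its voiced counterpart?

The voiced counterpart is a voiced alveolar stop — in this inventory, /d/.

/d/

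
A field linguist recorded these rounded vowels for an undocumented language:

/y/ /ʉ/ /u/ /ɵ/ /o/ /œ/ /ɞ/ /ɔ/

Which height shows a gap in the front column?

height            front     central   back    
high              y         ʉ         u       
high-mid          —         ɵ         o       
low-mid           œ         ɞ         ɔ       
Every height has a front member except high-mid, where /ø/ would be expected.

high-mid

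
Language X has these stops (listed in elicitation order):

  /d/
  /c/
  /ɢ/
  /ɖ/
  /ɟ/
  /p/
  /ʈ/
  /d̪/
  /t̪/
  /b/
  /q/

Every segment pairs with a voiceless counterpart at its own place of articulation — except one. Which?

/d/

Bilabial: /p/ ~ /b/
Dental: /t̪/ ~ /d̪/
Retroflex: /ʈ/ ~ /ɖ/
Palatal: /c/ ~ /ɟ/
Uvular: /q/ ~ /ɢ/
Alveolar: only /d/ (voiced); no voiceless partner.
So /d/ is the unpaired segment.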